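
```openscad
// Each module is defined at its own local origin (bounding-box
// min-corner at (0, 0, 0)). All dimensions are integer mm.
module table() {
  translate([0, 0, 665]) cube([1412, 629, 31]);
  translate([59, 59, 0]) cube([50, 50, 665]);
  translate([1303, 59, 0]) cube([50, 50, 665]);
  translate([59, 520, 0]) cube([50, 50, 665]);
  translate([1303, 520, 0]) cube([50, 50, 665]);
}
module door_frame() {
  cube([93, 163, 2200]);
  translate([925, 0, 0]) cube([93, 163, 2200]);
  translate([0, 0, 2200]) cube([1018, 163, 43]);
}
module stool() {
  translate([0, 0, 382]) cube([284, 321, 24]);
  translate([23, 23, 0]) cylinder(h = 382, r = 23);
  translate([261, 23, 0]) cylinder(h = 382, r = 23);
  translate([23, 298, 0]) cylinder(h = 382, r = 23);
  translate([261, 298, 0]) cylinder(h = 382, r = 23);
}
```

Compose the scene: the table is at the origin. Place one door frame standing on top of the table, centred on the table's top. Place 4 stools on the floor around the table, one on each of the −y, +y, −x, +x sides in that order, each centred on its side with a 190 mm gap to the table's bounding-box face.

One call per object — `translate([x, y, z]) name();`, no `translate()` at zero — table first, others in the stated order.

table();
translate([197, 233, 696]) door_frame();
translate([564, -511, 0]) stool();
translate([564, 819, 0]) stool();
translate([-474, 154, 0]) stool();
translate([1602, 154, 0]) stool();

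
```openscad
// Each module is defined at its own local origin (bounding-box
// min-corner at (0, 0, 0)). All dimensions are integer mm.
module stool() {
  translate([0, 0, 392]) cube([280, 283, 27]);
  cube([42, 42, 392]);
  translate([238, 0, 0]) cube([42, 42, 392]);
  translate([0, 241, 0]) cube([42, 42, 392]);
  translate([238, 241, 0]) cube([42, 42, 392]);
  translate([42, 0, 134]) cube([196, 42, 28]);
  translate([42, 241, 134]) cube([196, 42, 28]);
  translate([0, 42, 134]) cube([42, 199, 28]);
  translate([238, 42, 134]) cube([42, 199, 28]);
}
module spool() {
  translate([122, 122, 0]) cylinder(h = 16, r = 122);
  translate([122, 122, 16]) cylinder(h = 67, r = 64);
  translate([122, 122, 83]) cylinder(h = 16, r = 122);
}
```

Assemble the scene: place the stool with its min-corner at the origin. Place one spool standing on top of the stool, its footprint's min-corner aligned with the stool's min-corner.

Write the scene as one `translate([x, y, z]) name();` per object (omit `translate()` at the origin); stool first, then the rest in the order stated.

stool();
translate([0, 0, 419]) spool();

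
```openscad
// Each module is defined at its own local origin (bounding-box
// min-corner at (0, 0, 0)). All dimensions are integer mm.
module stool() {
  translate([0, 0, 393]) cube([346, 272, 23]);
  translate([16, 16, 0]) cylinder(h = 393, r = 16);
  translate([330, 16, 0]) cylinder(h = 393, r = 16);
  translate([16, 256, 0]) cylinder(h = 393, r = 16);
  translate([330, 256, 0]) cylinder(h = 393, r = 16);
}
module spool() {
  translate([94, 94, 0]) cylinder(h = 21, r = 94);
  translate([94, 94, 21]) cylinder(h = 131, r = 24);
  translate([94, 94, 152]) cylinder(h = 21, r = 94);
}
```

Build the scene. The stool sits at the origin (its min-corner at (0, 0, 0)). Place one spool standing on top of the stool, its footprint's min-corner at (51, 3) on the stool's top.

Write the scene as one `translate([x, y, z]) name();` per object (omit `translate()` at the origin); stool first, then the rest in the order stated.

stool();
translate([51, 3, 416]) spool();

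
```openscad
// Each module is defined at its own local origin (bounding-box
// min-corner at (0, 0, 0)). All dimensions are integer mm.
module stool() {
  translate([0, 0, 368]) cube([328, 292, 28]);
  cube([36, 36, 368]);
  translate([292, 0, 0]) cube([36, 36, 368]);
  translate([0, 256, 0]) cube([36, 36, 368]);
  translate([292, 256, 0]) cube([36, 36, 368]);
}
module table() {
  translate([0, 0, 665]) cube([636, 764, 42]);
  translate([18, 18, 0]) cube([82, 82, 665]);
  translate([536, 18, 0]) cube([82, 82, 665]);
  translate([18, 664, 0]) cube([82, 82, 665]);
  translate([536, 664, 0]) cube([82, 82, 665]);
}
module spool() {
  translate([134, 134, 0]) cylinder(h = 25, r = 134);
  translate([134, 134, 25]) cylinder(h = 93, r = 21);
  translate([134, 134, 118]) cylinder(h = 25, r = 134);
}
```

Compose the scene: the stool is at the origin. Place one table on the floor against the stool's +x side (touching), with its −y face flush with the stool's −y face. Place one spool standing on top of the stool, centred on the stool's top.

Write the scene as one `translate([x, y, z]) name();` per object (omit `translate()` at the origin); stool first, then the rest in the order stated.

stool();
translate([328, 0, 0]) table();
translate([30, 12, 396]) spool();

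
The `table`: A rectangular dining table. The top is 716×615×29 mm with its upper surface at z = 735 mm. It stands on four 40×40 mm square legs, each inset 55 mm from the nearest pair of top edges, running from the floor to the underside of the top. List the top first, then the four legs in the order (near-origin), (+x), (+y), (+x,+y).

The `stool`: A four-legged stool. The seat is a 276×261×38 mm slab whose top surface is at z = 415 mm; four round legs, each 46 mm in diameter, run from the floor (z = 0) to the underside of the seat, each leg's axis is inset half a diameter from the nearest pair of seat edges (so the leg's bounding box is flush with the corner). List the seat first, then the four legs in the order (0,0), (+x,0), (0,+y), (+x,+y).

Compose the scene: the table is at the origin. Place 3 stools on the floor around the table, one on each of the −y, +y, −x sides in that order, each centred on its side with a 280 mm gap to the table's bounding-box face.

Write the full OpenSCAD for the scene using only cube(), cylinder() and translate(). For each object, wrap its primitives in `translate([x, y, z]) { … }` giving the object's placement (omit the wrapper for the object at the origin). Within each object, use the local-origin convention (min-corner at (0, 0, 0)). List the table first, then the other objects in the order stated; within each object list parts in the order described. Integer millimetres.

translate([0, 0, 706]) cube([716, 615, 29]);
translate([55, 55, 0]) cube([40, 40, 706]);
translate([621, 55, 0]) cube([40, 40, 706]);
translate([55, 520, 0]) cube([40, 40, 706]);
translate([621, 520, 0]) cube([40, 40, 706]);
translate([220, -541, 0]) {
  translate([0, 0, 377]) cube([276, 261, 38]);
  translate([23, 23, 0]) cylinder(h = 377, r = 23);
  translate([253, 23, 0]) cylinder(h = 377, r = 23);
  translate([23, 238, 0]) cylinder(h = 377, r = 23);
  translate([253, 238, 0]) cylinder(h = 377, r = 23);
}
translate([220, 895, 0]) {
  translate([0, 0, 377]) cube([276, 261, 38]);
  translate([23, 23, 0]) cylinder(h = 377, r = 23);
  translate([253, 23, 0]) cylinder(h = 377, r = 23);
  translate([23, 238, 0]) cylinder(h = 377, r = 23);
  translate([253, 238, 0]) cylinder(h = 377, r = 23);
}
translate([-556, 177, 0]) {
  translate([0, 0, 377]) cube([276, 261, 38]);
  translate([23, 23, 0]) cylinder(h = 377, r = 23);
  translate([253, 23, 0]) cylinder(h = 377, r = 23);
  translate([23, 238, 0]) cylinder(h = 377, r = 23);
  translate([253, 238, 0]) cylinder(h = 377, r = 23);
}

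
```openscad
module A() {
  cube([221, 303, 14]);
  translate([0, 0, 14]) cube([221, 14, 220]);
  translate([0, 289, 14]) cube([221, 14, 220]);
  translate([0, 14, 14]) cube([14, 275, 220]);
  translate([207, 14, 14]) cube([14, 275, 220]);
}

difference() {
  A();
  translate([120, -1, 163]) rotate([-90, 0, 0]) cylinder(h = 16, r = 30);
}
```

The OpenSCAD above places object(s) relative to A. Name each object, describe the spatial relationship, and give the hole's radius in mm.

The subtracted cylinder has r = 30 mm.

A is an open box. The open box has a circular hole through its front wall. The hole's radius is 30 mm.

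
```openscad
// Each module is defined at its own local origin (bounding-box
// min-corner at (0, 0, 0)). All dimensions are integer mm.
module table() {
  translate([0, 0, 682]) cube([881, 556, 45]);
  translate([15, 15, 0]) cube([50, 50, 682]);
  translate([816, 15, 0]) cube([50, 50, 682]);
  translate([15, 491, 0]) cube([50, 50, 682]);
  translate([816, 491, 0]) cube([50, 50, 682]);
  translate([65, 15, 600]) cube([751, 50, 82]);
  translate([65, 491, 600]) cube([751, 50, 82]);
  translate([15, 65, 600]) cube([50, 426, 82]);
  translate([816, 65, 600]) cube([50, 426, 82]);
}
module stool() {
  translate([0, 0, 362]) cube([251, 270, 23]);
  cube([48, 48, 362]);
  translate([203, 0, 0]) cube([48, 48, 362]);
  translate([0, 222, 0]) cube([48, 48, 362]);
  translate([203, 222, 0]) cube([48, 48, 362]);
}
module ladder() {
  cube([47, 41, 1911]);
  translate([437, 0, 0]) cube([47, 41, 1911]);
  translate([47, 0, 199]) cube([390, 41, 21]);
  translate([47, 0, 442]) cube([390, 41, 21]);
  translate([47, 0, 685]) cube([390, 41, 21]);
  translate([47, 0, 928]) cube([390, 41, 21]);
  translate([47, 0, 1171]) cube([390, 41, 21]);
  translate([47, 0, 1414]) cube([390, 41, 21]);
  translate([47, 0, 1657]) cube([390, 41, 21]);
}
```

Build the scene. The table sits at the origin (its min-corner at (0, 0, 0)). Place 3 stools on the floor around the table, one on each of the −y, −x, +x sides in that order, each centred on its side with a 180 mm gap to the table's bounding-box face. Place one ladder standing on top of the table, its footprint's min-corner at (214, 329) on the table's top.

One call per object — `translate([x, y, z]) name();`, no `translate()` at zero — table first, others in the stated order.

table();
translate([315, -450, 0]) stool();
translate([-431, 143, 0]) stool();
translate([1061, 143, 0]) stool();
translate([214, 329, 727]) ladder();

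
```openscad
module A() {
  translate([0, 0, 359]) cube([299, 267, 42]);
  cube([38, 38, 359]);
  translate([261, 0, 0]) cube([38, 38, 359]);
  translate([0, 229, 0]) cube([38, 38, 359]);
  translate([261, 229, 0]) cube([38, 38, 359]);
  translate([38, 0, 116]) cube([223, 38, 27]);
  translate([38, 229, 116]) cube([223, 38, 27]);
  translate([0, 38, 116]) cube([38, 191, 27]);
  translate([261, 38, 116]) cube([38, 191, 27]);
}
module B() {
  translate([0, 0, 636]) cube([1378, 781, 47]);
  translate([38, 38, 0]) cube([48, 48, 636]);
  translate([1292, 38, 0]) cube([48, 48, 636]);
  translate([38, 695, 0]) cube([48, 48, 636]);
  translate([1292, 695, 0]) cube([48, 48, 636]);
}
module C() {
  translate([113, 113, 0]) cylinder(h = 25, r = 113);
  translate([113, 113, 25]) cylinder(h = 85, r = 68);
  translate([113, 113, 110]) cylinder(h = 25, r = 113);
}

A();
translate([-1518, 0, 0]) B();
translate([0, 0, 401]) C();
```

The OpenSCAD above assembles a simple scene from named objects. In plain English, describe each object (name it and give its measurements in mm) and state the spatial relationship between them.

A is a four-legged stool. The seat is 299×267 mm, 42 mm thick, top at z = 401 mm. It stands on four square legs, each 38×38 mm in cross-section, from z = 0 to the seat underside, each flush with a corner of the seat. Four stretchers, 38 mm wide and 27 mm tall, connect adjacent legs with their undersides at z = 116 mm, each running between the inner faces of the legs it joins and aligned with the legs' outer faces on the other axis.

B is a table with a 1378×781 mm rectangular top, 47 mm thick, top surface at z = 683 mm, supported by four 48×48 mm square legs, each inset 38 mm from the nearest pair of top edges, running from the floor.

C is a spool: two coaxial disc flanges of radius 113 mm and thickness 25 mm, joined by a core cylinder of radius 68 mm and height 85 mm. The lower flange rests on z = 0 and the three cylinders share a vertical axis.

The table is on the floor beside the stool on its −x side. The spool is on top of the stool.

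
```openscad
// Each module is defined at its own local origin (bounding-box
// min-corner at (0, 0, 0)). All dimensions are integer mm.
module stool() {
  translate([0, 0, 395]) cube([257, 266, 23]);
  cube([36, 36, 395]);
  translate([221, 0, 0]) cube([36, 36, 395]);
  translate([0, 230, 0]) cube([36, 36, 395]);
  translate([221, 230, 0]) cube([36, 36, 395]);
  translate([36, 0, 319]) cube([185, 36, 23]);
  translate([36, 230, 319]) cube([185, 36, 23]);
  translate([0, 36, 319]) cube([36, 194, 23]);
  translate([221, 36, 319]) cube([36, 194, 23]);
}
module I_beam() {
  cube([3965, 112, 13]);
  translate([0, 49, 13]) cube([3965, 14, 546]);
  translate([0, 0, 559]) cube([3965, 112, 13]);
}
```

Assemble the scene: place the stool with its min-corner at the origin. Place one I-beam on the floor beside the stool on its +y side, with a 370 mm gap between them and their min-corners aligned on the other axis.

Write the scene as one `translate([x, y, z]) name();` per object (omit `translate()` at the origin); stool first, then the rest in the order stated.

stool();
translate([0, 636, 0]) I_beam();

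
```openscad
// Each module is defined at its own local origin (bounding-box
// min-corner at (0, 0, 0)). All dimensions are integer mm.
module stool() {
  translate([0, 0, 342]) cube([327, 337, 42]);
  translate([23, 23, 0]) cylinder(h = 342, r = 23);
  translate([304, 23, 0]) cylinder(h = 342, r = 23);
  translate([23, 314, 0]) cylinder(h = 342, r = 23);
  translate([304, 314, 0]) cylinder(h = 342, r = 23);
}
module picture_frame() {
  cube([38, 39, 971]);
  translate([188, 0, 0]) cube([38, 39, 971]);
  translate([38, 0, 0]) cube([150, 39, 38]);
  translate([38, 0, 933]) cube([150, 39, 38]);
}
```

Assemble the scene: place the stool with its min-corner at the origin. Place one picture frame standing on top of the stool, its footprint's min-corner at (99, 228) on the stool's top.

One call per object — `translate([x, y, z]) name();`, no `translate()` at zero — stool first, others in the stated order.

stool();
translate([99, 228, 384]) picture_frame();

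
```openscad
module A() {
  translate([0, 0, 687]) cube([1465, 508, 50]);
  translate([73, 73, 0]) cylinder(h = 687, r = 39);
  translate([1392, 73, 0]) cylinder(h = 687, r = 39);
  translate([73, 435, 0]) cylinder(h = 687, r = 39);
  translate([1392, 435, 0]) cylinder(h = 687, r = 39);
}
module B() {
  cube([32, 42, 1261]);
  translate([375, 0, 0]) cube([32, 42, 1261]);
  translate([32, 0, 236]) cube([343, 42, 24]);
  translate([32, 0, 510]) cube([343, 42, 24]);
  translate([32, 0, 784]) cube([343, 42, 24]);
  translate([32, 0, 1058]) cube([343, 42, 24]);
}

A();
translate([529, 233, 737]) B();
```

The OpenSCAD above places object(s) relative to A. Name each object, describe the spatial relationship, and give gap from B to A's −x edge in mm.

The ladder's min-x is at 529; the table's min-x is 0; gap = 529 mm.

A is a table. B is a ladder. The ladder is on top of the table, centred. The gap from the ladder to the table's −x edge is 529 mm.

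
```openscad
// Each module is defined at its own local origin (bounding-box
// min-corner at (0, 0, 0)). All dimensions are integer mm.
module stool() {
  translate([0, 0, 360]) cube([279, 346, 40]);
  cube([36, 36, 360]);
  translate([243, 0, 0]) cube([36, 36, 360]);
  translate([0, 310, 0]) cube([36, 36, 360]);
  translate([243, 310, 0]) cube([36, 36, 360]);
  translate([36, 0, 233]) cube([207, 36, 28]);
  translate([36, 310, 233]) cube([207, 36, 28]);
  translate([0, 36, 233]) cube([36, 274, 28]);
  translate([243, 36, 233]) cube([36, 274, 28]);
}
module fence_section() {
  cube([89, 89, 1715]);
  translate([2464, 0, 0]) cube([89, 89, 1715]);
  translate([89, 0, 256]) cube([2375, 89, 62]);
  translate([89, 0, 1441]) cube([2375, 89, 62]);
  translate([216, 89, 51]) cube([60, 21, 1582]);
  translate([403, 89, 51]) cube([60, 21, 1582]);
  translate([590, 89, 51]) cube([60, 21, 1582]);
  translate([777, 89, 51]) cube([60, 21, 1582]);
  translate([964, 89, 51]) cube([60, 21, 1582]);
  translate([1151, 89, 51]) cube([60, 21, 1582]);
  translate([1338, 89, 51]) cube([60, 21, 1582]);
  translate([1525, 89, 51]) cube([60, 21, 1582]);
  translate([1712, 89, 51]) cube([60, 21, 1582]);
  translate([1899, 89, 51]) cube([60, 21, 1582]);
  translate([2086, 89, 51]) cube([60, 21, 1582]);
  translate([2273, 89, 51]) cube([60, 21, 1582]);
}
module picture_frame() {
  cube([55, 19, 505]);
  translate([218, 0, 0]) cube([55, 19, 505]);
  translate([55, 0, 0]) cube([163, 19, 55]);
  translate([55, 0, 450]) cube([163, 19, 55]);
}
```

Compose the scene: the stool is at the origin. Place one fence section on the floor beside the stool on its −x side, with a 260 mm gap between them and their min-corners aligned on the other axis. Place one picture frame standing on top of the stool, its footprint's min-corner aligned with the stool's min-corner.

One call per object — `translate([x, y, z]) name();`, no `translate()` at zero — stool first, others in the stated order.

stool();
translate([-2813, 0, 0]) fence_section();
translate([0, 0, 400]) picture_frame();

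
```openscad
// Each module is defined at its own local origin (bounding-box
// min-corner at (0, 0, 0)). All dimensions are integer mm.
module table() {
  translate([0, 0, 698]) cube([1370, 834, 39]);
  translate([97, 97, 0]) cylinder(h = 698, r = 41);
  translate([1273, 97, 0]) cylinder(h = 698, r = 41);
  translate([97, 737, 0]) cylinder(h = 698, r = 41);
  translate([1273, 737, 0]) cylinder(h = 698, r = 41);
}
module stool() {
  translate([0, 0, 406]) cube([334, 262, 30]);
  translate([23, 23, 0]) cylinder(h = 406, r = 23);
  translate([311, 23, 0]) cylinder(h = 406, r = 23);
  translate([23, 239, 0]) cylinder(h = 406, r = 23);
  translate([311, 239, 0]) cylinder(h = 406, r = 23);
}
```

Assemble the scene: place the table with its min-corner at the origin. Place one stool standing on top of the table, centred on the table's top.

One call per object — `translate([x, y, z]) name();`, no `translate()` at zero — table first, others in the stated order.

table();
translate([518, 286, 737]) stool();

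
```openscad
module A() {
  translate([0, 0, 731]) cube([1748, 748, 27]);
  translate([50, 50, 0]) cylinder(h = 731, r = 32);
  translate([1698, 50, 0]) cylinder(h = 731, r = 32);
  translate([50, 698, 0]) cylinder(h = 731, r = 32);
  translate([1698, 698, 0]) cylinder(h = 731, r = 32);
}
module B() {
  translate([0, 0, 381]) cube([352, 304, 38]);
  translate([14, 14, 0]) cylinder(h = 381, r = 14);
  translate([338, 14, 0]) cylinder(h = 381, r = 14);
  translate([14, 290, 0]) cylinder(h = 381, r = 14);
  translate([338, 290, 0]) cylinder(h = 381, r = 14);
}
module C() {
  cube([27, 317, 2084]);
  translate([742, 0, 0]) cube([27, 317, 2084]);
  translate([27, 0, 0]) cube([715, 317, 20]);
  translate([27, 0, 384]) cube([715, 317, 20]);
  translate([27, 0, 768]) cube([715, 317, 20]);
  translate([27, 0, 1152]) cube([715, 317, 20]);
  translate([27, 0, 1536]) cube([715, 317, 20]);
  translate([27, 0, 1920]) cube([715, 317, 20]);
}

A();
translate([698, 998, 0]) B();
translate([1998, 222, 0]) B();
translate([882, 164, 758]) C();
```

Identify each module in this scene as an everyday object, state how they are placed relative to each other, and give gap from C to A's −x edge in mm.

The bookshelf's min-x is at 882; the table's min-x is 0; gap = 882 mm.

A is a table. B is a stool. C is a bookshelf. Two stools sit around the table at the +y, +x sides. The bookshelf is on top of the table. The gap from the bookshelf to the table's −x edge is 882 mm.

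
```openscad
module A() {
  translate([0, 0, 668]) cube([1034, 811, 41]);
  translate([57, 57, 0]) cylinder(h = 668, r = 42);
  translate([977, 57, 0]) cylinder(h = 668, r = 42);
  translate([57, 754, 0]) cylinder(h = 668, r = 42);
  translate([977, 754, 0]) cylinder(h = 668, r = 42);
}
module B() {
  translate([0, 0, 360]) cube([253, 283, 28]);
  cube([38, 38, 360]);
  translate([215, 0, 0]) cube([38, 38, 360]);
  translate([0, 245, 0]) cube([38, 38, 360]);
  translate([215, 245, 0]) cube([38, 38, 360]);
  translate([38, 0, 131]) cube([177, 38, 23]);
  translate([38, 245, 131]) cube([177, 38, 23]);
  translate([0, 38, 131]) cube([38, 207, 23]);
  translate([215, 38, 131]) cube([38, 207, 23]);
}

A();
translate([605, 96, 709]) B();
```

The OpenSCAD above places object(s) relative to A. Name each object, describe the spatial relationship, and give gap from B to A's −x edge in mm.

The stool's min-x is at 605; the table's min-x is 0; gap = 605 mm.

A is a table. B is a stool. The stool is on top of the table. The gap from the stool to the table's −x edge is 605 mm.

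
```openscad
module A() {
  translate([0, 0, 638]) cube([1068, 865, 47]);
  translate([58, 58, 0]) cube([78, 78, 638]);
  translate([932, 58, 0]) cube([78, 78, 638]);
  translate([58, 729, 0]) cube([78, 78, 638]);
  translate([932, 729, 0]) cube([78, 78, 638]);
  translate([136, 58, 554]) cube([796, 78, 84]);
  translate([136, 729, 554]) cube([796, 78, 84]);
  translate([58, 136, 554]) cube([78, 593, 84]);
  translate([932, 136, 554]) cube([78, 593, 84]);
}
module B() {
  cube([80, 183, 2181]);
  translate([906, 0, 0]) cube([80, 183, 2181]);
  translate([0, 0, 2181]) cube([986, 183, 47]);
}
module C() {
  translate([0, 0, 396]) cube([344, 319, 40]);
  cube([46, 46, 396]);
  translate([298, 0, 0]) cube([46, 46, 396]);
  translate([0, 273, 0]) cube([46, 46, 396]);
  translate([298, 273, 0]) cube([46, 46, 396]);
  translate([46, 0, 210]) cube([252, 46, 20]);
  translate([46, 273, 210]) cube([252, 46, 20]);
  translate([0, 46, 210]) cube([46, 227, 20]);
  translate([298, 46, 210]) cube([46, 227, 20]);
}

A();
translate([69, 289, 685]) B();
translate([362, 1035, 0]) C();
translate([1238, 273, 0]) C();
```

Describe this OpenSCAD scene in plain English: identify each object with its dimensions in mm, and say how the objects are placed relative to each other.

A is a table with a 1068×865 mm rectangular top, 47 mm thick, top surface at z = 685 mm, supported by four 78×78 mm square legs, each inset 58 mm from the nearest pair of top edges, running from the floor. Four apron rails, 78 mm thick and 84 mm tall, run between adjacent legs with their top edges flush with the underside of the top and their outer faces flush with the legs' outer faces.

B is a rectangular door frame: two vertical jambs of 80×183 mm section, 2181 mm tall, with a clear opening 826 mm wide between their inner faces. A header 47 mm tall and 183 mm deep lies on top of the jambs and spans the full outside width.

C is a simple wooden stool: a rectangular seat 344 mm (x) by 319 mm (y), 40 mm thick, top face at z = 436 mm, on four square legs, each 46×46 mm in cross-section. The legs rest on z = 0, each flush with a corner of the seat. Four stretchers, 46 mm wide and 20 mm tall, connect adjacent legs with their undersides at z = 210 mm, each running between the inner faces of the legs it joins and aligned with the legs' outer faces on the other axis.

The door frame is on top of the table. Two stools sit around the table at the +y, +x sides.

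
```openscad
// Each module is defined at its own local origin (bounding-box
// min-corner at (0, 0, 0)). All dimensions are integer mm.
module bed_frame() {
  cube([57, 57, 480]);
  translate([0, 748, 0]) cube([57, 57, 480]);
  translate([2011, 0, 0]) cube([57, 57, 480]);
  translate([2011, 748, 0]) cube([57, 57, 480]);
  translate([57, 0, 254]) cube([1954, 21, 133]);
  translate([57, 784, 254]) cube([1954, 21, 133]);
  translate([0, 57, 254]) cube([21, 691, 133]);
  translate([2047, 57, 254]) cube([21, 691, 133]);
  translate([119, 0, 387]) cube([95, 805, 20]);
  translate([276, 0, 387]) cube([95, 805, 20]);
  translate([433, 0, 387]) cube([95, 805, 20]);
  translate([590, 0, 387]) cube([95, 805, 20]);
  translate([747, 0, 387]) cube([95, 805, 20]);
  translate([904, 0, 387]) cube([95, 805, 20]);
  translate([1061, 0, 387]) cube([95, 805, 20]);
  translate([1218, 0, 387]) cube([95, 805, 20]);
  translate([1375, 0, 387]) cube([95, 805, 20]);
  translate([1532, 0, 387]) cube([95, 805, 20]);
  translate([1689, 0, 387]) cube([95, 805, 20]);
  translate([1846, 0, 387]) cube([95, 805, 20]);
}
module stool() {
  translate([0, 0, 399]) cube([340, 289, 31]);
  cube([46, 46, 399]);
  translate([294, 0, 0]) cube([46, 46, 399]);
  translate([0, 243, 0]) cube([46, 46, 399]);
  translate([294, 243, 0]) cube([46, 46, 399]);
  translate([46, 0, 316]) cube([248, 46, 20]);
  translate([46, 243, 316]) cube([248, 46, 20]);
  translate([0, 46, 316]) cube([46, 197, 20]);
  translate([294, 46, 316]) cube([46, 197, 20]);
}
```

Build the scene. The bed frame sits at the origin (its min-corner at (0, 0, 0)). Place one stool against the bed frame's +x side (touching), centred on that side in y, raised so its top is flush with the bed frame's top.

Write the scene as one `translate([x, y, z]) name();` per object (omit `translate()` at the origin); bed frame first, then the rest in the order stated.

bed_frame();
translate([2068, 258, 50]) stool();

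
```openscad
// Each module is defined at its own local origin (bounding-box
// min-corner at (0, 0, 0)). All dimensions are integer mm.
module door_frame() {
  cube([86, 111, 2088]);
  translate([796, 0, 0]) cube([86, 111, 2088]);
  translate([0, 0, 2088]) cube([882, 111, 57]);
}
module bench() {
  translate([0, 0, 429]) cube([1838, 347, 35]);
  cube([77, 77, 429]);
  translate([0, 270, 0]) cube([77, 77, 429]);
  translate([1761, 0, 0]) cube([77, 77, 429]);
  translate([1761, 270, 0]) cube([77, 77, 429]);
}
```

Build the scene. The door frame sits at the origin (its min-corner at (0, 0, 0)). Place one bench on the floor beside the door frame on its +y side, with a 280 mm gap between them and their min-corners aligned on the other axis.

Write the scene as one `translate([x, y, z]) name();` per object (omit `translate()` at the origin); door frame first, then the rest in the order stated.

door_frame();
translate([0, 391, 0]) bench();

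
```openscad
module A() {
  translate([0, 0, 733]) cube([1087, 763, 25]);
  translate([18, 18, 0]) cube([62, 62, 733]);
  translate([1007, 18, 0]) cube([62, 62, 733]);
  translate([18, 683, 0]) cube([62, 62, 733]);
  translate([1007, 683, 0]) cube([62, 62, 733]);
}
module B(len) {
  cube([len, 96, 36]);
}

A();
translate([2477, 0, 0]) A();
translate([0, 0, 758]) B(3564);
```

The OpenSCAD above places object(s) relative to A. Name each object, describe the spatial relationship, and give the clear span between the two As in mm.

Second table starts at x = 2477; first ends at x = 1087; clear span = 2477 − 1087 = 1390 mm.

A is a table. B is a beam. A beam spans the tops of two tables. The clear span between the two tables is 1390 mm.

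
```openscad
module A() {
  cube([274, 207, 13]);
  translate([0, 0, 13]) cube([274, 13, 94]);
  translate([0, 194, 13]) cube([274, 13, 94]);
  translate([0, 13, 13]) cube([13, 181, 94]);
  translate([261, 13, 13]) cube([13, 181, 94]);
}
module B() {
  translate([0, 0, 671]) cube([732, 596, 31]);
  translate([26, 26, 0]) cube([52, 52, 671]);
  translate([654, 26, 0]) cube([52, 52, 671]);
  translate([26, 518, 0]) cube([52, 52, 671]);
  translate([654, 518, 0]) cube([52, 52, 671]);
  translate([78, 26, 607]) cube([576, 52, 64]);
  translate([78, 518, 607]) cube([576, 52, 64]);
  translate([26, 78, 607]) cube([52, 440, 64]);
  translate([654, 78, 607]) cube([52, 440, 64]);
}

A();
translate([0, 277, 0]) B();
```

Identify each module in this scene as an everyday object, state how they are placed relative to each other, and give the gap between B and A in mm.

The table's nearest face is 70 mm from the open box's +y face.

A is an open box. B is a table. The table is on the floor beside the open box on its +y side. The gap between the table and the open box is 70 mm.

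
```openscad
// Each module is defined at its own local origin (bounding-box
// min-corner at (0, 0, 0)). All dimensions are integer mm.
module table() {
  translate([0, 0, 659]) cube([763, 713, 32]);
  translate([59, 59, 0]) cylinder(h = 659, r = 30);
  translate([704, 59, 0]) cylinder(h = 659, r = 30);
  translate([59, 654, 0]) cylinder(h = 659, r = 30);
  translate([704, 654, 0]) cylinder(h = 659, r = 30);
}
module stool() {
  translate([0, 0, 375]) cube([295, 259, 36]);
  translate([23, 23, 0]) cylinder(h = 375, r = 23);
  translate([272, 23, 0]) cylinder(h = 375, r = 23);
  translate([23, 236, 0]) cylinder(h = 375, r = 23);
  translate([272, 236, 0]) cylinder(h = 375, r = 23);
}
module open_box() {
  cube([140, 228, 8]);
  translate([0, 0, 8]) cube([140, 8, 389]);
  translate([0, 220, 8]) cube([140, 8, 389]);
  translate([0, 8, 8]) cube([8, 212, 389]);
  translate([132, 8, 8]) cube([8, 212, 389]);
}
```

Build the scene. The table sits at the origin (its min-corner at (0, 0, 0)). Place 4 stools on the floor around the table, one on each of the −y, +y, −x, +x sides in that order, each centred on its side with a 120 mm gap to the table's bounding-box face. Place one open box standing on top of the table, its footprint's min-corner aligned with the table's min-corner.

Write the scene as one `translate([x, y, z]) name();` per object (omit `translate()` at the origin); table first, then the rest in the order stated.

table();
translate([234, -379, 0]) stool();
translate([234, 833, 0]) stool();
translate([-415, 227, 0]) stool();
translate([883, 227, 0]) stool();
translate([0, 0, 691]) open_box();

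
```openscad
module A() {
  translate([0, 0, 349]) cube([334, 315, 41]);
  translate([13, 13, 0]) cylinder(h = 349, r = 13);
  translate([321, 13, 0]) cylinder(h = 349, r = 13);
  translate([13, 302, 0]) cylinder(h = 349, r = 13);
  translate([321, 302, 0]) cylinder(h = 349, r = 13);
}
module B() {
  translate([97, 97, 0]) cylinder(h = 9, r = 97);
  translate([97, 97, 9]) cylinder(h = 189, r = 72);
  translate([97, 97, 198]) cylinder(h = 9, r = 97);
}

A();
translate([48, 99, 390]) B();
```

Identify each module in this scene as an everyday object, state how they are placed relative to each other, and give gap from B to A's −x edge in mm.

A is a stool. B is a spool. The spool is on top of the stool. The gap from the spool to the stool's −x edge is 48 mm.

The spool's min-x is at 48; the stool's min-x is 0; gap = 48 mm.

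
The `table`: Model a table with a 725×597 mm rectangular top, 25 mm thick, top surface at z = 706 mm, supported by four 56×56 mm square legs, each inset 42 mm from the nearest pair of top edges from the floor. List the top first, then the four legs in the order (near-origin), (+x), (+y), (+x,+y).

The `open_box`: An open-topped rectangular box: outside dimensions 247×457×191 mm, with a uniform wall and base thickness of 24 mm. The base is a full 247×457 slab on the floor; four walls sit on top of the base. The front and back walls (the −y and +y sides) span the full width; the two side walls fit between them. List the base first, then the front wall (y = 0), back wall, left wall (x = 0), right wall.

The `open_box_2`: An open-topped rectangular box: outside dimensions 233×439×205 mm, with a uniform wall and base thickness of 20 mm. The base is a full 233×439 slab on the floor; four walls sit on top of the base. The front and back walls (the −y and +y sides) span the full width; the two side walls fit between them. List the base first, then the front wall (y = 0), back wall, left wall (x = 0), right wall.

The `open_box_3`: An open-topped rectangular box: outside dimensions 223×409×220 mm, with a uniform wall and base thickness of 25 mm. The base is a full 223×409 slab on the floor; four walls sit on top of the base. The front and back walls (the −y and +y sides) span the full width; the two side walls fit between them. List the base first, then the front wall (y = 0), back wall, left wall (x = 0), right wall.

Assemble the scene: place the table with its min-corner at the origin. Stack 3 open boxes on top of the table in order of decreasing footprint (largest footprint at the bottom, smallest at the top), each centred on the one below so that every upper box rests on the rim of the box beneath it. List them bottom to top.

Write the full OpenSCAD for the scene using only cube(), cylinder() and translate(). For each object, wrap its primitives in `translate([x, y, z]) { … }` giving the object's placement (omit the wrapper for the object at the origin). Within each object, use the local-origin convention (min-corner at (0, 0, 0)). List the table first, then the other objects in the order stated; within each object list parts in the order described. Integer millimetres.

translate([0, 0, 681]) cube([725, 597, 25]);
translate([42, 42, 0]) cube([56, 56, 681]);
translate([627, 42, 0]) cube([56, 56, 681]);
translate([42, 499, 0]) cube([56, 56, 681]);
translate([627, 499, 0]) cube([56, 56, 681]);
translate([239, 70, 706]) {
  cube([247, 457, 24]);
  translate([0, 0, 24]) cube([247, 24, 167]);
  translate([0, 433, 24]) cube([247, 24, 167]);
  translate([0, 24, 24]) cube([24, 409, 167]);
  translate([223, 24, 24]) cube([24, 409, 167]);
}
translate([246, 79, 897]) {
  cube([233, 439, 20]);
  translate([0, 0, 20]) cube([233, 20, 185]);
  translate([0, 419, 20]) cube([233, 20, 185]);
  translate([0, 20, 20]) cube([20, 399, 185]);
  translate([213, 20, 20]) cube([20, 399, 185]);
}
translate([251, 94, 1102]) {
  cube([223, 409, 25]);
  translate([0, 0, 25]) cube([223, 25, 195]);
  translate([0, 384, 25]) cube([223, 25, 195]);
  translate([0, 25, 25]) cube([25, 359, 195]);
  translate([198, 25, 25]) cube([25, 359, 195]);
}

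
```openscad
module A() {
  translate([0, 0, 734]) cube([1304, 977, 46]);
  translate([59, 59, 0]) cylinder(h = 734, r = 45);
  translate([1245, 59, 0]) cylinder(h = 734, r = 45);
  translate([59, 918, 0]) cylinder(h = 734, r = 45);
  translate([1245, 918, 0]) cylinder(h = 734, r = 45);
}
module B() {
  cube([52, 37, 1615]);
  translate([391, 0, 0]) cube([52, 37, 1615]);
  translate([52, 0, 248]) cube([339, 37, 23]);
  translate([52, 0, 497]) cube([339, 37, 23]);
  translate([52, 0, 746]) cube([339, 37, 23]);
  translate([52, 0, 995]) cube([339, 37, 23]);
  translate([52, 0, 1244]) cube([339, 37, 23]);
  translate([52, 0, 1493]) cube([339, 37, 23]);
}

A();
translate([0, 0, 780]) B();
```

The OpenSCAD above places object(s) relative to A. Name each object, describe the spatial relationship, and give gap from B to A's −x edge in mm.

A is a table. B is a ladder. The ladder is on top of the table. The gap from the ladder to the table's −x edge is 0 mm.

The ladder's min-x is at 0; the table's min-x is 0; gap = 0 mm.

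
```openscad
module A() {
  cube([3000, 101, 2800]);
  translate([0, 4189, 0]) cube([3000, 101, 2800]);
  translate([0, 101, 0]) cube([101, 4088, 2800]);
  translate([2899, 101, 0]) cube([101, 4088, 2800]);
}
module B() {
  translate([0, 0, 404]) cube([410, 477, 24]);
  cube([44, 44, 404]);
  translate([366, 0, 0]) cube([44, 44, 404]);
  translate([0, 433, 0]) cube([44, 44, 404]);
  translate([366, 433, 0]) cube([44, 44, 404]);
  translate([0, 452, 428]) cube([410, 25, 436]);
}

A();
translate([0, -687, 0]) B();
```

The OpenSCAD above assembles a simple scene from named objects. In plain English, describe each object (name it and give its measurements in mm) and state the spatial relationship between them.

A is a box-shaped house frame (walls only): outside footprint 3000×4290 mm, wall height 2800 mm, wall thickness 101 mm. The two y-facing walls run the full x-width; the two x-facing walls fit between the inner faces of the y-facing walls.

B is a chair: 410×477 mm seat, 24 mm thick, top at z = 428 mm, on four 44 mm square corner legs flush with the seat edges. A 25 mm thick backrest slab spans the full seat width, extending 436 mm above the seat top, its back face flush with the seat's +y edge.

The chair is on the floor beside the house frame on its −y side.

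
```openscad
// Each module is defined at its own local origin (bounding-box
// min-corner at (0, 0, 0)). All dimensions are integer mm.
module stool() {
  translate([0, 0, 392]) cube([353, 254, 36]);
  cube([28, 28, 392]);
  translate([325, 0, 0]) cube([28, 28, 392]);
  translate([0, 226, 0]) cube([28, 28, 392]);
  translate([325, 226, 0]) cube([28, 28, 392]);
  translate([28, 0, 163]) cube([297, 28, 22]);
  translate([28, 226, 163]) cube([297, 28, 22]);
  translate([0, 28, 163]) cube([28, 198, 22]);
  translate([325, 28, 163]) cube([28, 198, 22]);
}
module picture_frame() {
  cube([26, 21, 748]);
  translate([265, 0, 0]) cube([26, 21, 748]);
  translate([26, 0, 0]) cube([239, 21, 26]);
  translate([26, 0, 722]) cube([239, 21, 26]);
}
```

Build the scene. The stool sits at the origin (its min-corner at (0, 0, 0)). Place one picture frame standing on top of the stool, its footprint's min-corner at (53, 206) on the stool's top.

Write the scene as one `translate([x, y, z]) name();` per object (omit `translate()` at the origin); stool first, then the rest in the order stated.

stool();
translate([53, 206, 428]) picture_frame();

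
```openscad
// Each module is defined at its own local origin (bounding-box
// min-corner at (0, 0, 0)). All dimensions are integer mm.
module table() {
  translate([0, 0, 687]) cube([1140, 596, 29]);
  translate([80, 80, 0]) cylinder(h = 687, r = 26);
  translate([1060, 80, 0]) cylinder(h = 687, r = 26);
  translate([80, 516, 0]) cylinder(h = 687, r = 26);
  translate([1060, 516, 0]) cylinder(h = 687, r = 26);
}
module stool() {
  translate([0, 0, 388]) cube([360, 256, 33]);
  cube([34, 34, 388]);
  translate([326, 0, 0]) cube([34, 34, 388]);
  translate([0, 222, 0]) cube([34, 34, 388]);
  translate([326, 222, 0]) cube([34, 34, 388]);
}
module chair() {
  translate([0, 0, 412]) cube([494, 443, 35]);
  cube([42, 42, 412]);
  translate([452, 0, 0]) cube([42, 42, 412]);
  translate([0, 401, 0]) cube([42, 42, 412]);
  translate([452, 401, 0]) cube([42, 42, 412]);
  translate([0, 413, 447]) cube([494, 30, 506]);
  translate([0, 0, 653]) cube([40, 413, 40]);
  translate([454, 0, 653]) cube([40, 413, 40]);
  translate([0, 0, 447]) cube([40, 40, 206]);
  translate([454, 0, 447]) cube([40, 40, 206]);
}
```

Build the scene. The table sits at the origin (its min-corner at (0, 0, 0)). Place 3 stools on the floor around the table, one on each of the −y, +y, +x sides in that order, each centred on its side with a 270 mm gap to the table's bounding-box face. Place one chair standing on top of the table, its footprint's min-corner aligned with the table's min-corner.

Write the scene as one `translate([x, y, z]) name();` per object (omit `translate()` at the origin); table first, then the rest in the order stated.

table();
translate([390, -526, 0]) stool();
translate([390, 866, 0]) stool();
translate([1410, 170, 0]) stool();
translate([0, 0, 716]) chair();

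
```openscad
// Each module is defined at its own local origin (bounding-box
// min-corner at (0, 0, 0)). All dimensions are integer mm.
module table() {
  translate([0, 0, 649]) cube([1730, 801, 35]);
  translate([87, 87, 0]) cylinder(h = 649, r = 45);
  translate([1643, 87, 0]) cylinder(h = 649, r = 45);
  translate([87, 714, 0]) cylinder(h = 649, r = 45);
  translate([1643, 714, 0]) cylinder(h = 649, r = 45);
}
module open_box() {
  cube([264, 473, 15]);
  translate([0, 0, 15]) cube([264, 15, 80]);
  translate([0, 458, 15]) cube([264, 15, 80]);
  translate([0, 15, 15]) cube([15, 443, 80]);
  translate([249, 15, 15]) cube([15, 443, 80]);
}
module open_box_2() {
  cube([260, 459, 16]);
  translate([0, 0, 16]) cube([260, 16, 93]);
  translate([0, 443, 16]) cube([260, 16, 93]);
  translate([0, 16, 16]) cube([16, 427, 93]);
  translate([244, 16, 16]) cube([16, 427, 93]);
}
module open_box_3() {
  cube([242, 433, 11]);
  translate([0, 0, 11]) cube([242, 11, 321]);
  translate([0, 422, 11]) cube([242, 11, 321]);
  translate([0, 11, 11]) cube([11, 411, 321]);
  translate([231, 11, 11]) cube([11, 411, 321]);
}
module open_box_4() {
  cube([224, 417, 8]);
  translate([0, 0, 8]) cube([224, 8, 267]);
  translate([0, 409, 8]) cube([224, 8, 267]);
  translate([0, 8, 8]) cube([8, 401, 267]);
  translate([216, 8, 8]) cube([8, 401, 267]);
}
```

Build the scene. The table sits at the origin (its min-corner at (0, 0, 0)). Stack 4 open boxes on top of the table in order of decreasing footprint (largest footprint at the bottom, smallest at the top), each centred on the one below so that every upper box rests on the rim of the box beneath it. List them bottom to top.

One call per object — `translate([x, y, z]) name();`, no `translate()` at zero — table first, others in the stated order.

table();
translate([733, 164, 684]) open_box();
translate([735, 171, 779]) open_box_2();
translate([744, 184, 888]) open_box_3();
translate([753, 192, 1220]) open_box_4();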